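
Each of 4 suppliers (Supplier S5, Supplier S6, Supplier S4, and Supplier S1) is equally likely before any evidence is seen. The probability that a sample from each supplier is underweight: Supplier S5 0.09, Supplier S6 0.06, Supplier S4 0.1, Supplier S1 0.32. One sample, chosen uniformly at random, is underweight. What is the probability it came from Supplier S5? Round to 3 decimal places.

Since the prior is uniform, the posterior is proportional to the likelihood:
  Supplier S5: 0.09
  Supplier S6: 0.06
  Supplier S4: 0.1
  Supplier S1: 0.32
Sum = 0.57.
P(Supplier S5 | evidence) = 0.09 / 0.57 ≈ 0.158.

0.158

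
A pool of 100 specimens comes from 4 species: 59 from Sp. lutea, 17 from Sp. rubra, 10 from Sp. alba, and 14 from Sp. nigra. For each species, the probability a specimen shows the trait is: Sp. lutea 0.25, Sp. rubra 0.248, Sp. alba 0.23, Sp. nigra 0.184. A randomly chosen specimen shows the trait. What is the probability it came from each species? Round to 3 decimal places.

Sp. lutea 0.619, Sp. rubra 0.177, Sp. alba 0.096, Sp. nigra 0.108

Unnormalized posteriors (prior × likelihood):
  Sp. lutea: 0.59 × 0.25 = 0.1475
  Sp. rubra: 0.17 × 0.248 = 0.04216
  Sp. alba: 0.1 × 0.23 = 0.023
  Sp. nigra: 0.14 × 0.184 = 0.02576
Total = 0.23842.
P(Sp. lutea | trait) = 0.1475/0.23842 ≈ 0.619
P(Sp. rubra | trait) = 0.04216/0.23842 ≈ 0.177
P(Sp. alba | trait) = 0.023/0.23842 ≈ 0.096
P(Sp. nigra | trait) = 0.02576/0.23842 ≈ 0.108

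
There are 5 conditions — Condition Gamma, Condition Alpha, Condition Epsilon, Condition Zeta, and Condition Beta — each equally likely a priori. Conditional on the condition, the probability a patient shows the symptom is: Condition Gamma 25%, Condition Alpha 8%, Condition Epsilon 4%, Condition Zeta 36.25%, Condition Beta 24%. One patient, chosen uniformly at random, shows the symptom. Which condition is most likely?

Condition Zeta

Since the prior is uniform, the posterior is proportional to the likelihood:
  Condition Gamma: 0.25
  Condition Alpha: 0.08
  Condition Epsilon: 0.04
  Condition Zeta: 0.3625
  Condition Beta: 0.24
Sum = 0.9725.
Largest term belongs to Condition Zeta, so Condition Zeta is most probable.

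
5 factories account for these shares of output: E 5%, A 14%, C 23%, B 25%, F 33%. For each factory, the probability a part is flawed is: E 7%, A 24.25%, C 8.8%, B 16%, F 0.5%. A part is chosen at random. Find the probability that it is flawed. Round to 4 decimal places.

By Bayes' rule, posterior ∝ prior × likelihood:
  E: 0.05 × 0.07 = 0.0035
  A: 0.14 × 0.2425 = 0.03395
  C: 0.23 × 0.088 = 0.02024
  B: 0.25 × 0.16 = 0.04
  F: 0.33 × 0.005 = 0.00165
P(flawed) = 0.0035 + 0.03395 + 0.02024 + 0.04 + 0.00165 = 0.09934 → 0.0993.

0.0993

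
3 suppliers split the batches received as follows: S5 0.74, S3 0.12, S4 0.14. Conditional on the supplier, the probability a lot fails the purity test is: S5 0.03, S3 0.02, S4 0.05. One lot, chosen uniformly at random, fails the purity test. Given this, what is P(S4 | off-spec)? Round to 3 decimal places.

0.222

Unnormalized posteriors (prior × likelihood):
  S5: 0.74 × 0.03 = 0.0222
  S3: 0.12 × 0.02 = 0.0024
  S4: 0.14 × 0.05 = 0.007
Total = 0.0316.
P(S4 | evidence) = 0.007 / 0.0316 ≈ 0.222.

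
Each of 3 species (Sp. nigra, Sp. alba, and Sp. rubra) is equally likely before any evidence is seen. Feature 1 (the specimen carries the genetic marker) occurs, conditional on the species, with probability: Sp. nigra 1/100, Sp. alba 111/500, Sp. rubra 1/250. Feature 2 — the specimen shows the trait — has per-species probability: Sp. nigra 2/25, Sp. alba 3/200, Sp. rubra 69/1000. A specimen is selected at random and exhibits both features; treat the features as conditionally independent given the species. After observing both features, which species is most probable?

Sp. alba

Since the prior is uniform, the posterior is proportional to the likelihood:
  Sp. nigra: 0.01 × 0.08 = 0.0008
  Sp. alba: 0.222 × 0.015 = 0.00333
  Sp. rubra: 0.004 × 0.069 = 0.000276
Sum = 0.004406.
Largest term belongs to Sp. alba, so Sp. alba is most probable.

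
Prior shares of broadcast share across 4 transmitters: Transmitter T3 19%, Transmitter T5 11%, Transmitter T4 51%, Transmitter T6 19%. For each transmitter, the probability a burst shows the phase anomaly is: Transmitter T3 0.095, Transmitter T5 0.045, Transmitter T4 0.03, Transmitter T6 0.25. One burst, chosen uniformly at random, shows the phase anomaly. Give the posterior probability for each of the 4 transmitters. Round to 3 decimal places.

By Bayes' rule, posterior ∝ prior × likelihood:
  Transmitter T3: 0.19 × 0.095 = 0.01805
  Transmitter T5: 0.11 × 0.045 = 0.00495
  Transmitter T4: 0.51 × 0.03 = 0.0153
  Transmitter T6: 0.19 × 0.25 = 0.0475
Normalizing constant = 0.0858.
P(Transmitter T3 | anomaly) = 0.01805/0.0858 ≈ 0.210
P(Transmitter T5 | anomaly) = 0.00495/0.0858 ≈ 0.058
P(Transmitter T4 | anomaly) = 0.0153/0.0858 ≈ 0.178
P(Transmitter T6 | anomaly) = 0.0475/0.0858 ≈ 0.554

Transmitter T3 0.210, Transmitter T5 0.058, Transmitter T4 0.178, Transmitter T6 0.554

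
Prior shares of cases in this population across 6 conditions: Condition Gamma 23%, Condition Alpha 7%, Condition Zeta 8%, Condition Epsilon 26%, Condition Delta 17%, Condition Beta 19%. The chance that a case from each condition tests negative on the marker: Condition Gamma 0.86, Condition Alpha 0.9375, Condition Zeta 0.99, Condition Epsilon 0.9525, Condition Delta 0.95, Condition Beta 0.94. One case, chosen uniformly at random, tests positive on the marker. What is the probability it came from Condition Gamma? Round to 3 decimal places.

Taking complements, P(marker-positive | each) = Condition Gamma 0.14, Condition Alpha 0.0625, Condition Zeta 0.01, Condition Epsilon 0.0475, Condition Delta 0.05, Condition Beta 0.06.
Unnormalized posteriors (prior × likelihood):
  Condition Gamma: 0.23 × 0.14 = 0.0322
  Condition Alpha: 0.07 × 0.0625 = 0.004375
  Condition Zeta: 0.08 × 0.01 = 0.0008
  Condition Epsilon: 0.26 × 0.0475 = 0.01235
  Condition Delta: 0.17 × 0.05 = 0.0085
  Condition Beta: 0.19 × 0.06 = 0.0114
Normalizing constant = 0.069625.
P(Condition Gamma | evidence) = 0.0322 / 0.069625 ≈ 0.462.

0.462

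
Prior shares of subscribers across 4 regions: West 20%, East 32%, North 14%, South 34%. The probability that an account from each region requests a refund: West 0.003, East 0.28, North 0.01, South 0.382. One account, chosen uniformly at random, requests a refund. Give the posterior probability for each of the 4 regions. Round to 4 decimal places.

West 0.0027, East 0.4046, North 0.0063, South 0.5864

Unnormalized posteriors (prior × likelihood):
  West: 0.2 × 0.003 = 0.0006
  East: 0.32 × 0.28 = 0.0896
  North: 0.14 × 0.01 = 0.0014
  South: 0.34 × 0.382 = 0.12988
Total = 0.22148.
P(West | refund) = 0.0006/0.22148 ≈ 0.0027
P(East | refund) = 0.0896/0.22148 ≈ 0.4046
P(North | refund) = 0.0014/0.22148 ≈ 0.0063
P(South | refund) = 0.12988/0.22148 ≈ 0.5864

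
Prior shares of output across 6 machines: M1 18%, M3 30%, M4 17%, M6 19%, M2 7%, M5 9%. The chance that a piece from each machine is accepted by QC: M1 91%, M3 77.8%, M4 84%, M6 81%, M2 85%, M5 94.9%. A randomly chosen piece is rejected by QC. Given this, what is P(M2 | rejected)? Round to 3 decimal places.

Taking complements, P(rejected | each) = M1 0.09, M3 0.222, M4 0.16, M6 0.19, M2 0.15, M5 0.051.
Unnormalized posteriors (prior × likelihood):
  M1: 0.18 × 0.09 = 0.0162
  M3: 0.3 × 0.222 = 0.0666
  M4: 0.17 × 0.16 = 0.0272
  M6: 0.19 × 0.19 = 0.0361
  M2: 0.07 × 0.15 = 0.0105
  M5: 0.09 × 0.051 = 0.00459
Normalizing constant = 0.16119.
P(M2 | evidence) = 0.0105 / 0.16119 ≈ 0.065.

0.065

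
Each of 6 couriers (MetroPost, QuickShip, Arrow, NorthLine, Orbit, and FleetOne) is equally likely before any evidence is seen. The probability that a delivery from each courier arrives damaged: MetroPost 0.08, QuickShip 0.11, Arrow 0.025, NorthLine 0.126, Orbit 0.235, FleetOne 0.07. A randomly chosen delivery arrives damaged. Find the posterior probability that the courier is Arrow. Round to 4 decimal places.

With a uniform prior (1/6 each), posterior ∝ likelihood:
  MetroPost: 0.08
  QuickShip: 0.11
  Arrow: 0.025
  NorthLine: 0.126
  Orbit: 0.235
  FleetOne: 0.07
Sum = 0.646.
P(Arrow | evidence) = 0.025 / 0.646 ≈ 0.0387.

0.0387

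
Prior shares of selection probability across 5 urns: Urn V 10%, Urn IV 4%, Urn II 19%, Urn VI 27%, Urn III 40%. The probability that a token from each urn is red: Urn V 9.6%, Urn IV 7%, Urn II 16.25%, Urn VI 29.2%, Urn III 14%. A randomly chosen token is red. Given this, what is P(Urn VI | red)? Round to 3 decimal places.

0.443

Prior × likelihood for each hypothesis:
  Urn V: 0.1 × 0.096 = 0.0096
  Urn IV: 0.04 × 0.07 = 0.0028
  Urn II: 0.19 × 0.1625 = 0.030875
  Urn VI: 0.27 × 0.292 = 0.07884
  Urn III: 0.4 × 0.14 = 0.056
Total = 0.178115.
P(Urn VI | evidence) = 0.07884 / 0.178115 ≈ 0.443.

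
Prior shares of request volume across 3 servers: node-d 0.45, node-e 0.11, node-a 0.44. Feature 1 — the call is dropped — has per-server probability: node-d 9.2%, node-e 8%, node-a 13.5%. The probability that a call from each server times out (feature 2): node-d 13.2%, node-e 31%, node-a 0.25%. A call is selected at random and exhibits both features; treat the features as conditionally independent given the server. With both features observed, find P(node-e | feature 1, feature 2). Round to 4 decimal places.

Unnormalized posteriors (prior × likelihood):
  node-d: 0.45 × 0.092 × 0.132 = 0.0054648
  node-e: 0.11 × 0.08 × 0.31 = 0.002728
  node-a: 0.44 × 0.135 × 0.0025 = 0.0001485
Normalizing constant = 0.0083413.
P(node-e | evidence) = 0.002728 / 0.0083413 ≈ 0.3270.

0.3270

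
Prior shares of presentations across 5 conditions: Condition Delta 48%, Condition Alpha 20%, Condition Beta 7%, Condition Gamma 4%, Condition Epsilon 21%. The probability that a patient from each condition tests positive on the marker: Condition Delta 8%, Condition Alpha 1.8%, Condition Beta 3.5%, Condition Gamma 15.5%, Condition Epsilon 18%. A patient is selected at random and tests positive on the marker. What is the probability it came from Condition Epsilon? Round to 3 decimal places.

Unnormalized posteriors (prior × likelihood):
  Condition Delta: 0.48 × 0.08 = 0.0384
  Condition Alpha: 0.2 × 0.018 = 0.0036
  Condition Beta: 0.07 × 0.035 = 0.00245
  Condition Gamma: 0.04 × 0.155 = 0.0062
  Condition Epsilon: 0.21 × 0.18 = 0.0378
Sum = 0.08845.
P(Condition Epsilon | evidence) = 0.0378 / 0.08845 ≈ 0.427.

0.427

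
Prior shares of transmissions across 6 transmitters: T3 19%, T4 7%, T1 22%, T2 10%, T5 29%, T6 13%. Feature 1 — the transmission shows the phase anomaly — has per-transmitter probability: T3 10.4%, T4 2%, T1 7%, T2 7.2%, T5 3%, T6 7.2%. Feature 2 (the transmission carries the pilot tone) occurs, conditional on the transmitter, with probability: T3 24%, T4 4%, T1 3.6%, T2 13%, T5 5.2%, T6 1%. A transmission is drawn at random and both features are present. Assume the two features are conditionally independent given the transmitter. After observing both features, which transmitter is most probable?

Prior × likelihood for each hypothesis:
  T3: 0.19 × 0.104 × 0.24 = 0.0047424
  T4: 0.07 × 0.02 × 0.04 = 0.000056
  T1: 0.22 × 0.07 × 0.036 = 0.0005544
  T2: 0.1 × 0.072 × 0.13 = 0.000936
  T5: 0.29 × 0.03 × 0.052 = 0.0004524
  T6: 0.13 × 0.072 × 0.01 = 0.0000936
Normalizing constant = 0.0068348.
Largest term belongs to T3, so T3 is most probable.

T3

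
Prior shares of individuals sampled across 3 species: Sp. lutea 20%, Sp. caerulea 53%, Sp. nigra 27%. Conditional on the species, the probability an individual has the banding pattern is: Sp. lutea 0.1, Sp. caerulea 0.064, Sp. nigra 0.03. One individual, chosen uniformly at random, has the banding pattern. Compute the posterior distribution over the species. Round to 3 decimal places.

Compute prior × likelihood for every hypothesis:
  Sp. lutea: 0.2 × 0.1 = 0.02
  Sp. caerulea: 0.53 × 0.064 = 0.03392
  Sp. nigra: 0.27 × 0.03 = 0.0081
Total = 0.06202.
P(Sp. lutea | banded) = 0.02/0.06202 ≈ 0.322
P(Sp. caerulea | banded) = 0.03392/0.06202 ≈ 0.547
P(Sp. nigra | banded) = 0.0081/0.06202 ≈ 0.131

Sp. lutea 0.322, Sp. caerulea 0.547, Sp. nigra 0.131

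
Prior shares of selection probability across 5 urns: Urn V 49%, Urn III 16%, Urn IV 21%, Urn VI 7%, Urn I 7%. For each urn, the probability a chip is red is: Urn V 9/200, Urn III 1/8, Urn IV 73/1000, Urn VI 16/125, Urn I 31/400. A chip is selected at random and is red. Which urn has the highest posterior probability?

Urn V

Unnormalized posteriors (prior × likelihood):
  Urn V: 0.49 × 0.045 = 0.02205
  Urn III: 0.16 × 0.125 = 0.02
  Urn IV: 0.21 × 0.073 = 0.01533
  Urn VI: 0.07 × 0.128 = 0.00896
  Urn I: 0.07 × 0.0775 = 0.005425
Normalizing constant = 0.071765.
Largest term belongs to Urn V, so Urn V is most probable.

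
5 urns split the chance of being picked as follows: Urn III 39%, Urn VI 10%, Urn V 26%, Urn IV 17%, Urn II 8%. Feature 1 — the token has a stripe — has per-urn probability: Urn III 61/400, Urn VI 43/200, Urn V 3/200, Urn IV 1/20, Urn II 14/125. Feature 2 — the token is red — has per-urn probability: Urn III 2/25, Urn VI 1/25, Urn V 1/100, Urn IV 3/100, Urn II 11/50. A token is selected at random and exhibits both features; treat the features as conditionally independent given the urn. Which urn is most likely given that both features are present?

Urn III

Prior × likelihood for each hypothesis:
  Urn III: 0.39 × 0.1525 × 0.08 = 0.004758
  Urn VI: 0.1 × 0.215 × 0.04 = 0.00086
  Urn V: 0.26 × 0.015 × 0.01 = 0.000039
  Urn IV: 0.17 × 0.05 × 0.03 = 0.000255
  Urn II: 0.08 × 0.112 × 0.22 = 0.0019712
Normalizing constant = 0.0078832.
Largest term belongs to Urn III, so Urn III is most probable.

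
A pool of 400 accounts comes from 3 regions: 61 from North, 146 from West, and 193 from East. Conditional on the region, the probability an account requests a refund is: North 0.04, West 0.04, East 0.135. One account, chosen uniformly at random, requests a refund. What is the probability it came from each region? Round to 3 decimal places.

Compute prior × likelihood for every hypothesis:
  North: 0.1525 × 0.04 = 0.0061
  West: 0.365 × 0.04 = 0.0146
  East: 0.4825 × 0.135 = 0.0651375
Normalizing constant = 0.0858375.
P(North | refund) = 0.0061/0.0858375 ≈ 0.071
P(West | refund) = 0.0146/0.0858375 ≈ 0.170
P(East | refund) = 0.0651375/0.0858375 ≈ 0.759

North 0.071, West 0.170, East 0.759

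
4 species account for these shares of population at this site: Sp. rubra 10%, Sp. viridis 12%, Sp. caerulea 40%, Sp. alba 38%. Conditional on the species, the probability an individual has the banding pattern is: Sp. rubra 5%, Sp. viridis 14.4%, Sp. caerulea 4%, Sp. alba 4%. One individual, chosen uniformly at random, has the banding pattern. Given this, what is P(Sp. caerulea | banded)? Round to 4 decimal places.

0.2992

Compute prior × likelihood for every hypothesis:
  Sp. rubra: 0.1 × 0.05 = 0.005
  Sp. viridis: 0.12 × 0.144 = 0.01728
  Sp. caerulea: 0.4 × 0.04 = 0.016
  Sp. alba: 0.38 × 0.04 = 0.0152
Normalizing constant = 0.05348.
P(Sp. caerulea | evidence) = 0.016 / 0.05348 ≈ 0.2992.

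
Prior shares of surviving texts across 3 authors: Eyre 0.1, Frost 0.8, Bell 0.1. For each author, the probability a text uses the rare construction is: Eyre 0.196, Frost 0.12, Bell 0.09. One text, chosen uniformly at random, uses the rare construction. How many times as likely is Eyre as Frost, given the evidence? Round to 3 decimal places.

By Bayes' rule, posterior ∝ prior × likelihood:
  Eyre: 0.1 × 0.196 = 0.0196
  Frost: 0.8 × 0.12 = 0.096
  Bell: 0.1 × 0.09 = 0.009
Sum = 0.1246.
The ratio is 0.0196 / 0.096 (the normalizer cancels) = 0.204.

0.204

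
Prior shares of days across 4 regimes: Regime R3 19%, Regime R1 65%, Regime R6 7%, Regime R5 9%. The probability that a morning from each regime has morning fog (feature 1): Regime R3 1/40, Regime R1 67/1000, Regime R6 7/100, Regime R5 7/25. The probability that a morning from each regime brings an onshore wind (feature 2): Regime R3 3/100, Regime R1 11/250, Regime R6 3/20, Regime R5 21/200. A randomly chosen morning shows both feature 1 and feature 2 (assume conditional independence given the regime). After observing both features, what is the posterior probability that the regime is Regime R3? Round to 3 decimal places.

Unnormalized posteriors (prior × likelihood):
  Regime R3: 0.19 × 0.025 × 0.03 = 0.0001425
  Regime R1: 0.65 × 0.067 × 0.044 = 0.0019162
  Regime R6: 0.07 × 0.07 × 0.15 = 0.000735
  Regime R5: 0.09 × 0.28 × 0.105 = 0.002646
Normalizing constant = 0.0054397.
P(Regime R3 | evidence) = 0.0001425 / 0.0054397 ≈ 0.026.

0.026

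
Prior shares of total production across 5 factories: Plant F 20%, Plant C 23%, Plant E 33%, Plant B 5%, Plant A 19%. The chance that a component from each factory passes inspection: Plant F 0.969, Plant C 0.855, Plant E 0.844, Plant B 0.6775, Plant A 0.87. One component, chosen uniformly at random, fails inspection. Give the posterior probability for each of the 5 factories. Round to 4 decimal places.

Plant F 0.0470, Plant C 0.2529, Plant E 0.3904, Plant B 0.1223, Plant A 0.1873

Taking complements, P(nonconforming | each) = Plant F 0.031, Plant C 0.145, Plant E 0.156, Plant B 0.3225, Plant A 0.13.
By Bayes' rule, posterior ∝ prior × likelihood:
  Plant F: 0.2 × 0.031 = 0.0062
  Plant C: 0.23 × 0.145 = 0.03335
  Plant E: 0.33 × 0.156 = 0.05148
  Plant B: 0.05 × 0.3225 = 0.016125
  Plant A: 0.19 × 0.13 = 0.0247
Total = 0.131855.
P(Plant F | nonconforming) = 0.0062/0.131855 ≈ 0.0470
P(Plant C | nonconforming) = 0.03335/0.131855 ≈ 0.2529
P(Plant E | nonconforming) = 0.05148/0.131855 ≈ 0.3904
P(Plant B | nonconforming) = 0.016125/0.131855 ≈ 0.1223
P(Plant A | nonconforming) = 0.0247/0.131855 ≈ 0.1873
(Check: 0.0470+0.2529+0.3904+0.1223+0.1873 = 0.9999.)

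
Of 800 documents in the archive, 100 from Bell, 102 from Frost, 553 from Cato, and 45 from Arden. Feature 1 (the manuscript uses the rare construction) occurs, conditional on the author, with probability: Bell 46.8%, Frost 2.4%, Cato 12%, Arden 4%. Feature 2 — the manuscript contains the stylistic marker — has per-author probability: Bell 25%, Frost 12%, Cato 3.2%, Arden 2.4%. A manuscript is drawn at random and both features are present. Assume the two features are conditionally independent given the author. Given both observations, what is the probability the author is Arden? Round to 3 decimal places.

Compute prior × likelihood for every hypothesis:
  Bell: 0.125 × 0.468 × 0.25 = 0.014625
  Frost: 0.1275 × 0.024 × 0.12 = 0.0003672
  Cato: 0.69125 × 0.12 × 0.032 = 0.0026544
  Arden: 0.05625 × 0.04 × 0.024 = 0.000054
Total = 0.0177006.
P(Arden | evidence) = 0.000054 / 0.0177006 ≈ 0.003.

0.003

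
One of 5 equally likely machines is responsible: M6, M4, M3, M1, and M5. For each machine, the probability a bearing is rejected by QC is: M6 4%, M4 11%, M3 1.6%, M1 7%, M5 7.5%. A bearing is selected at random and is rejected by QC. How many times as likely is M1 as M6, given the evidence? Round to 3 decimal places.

With a uniform prior (1/5 each), posterior ∝ likelihood:
  M6: 0.04
  M4: 0.11
  M3: 0.016
  M1: 0.07
  M5: 0.075
Sum = 0.311.
The ratio is 0.07 / 0.04 (the normalizer cancels) = 1.750.

1.750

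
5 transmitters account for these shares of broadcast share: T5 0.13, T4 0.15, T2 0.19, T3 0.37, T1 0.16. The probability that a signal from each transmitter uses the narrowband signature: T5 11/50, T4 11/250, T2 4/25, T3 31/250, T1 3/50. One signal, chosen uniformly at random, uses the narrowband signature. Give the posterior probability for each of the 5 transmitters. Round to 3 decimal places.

T5 0.236, T4 0.055, T2 0.251, T3 0.379, T1 0.079

Unnormalized posteriors (prior × likelihood):
  T5: 0.13 × 0.22 = 0.0286
  T4: 0.15 × 0.044 = 0.0066
  T2: 0.19 × 0.16 = 0.0304
  T3: 0.37 × 0.124 = 0.04588
  T1: 0.16 × 0.06 = 0.0096
Total = 0.12108.
P(T5 | narrowband) = 0.0286/0.12108 ≈ 0.236
P(T4 | narrowband) = 0.0066/0.12108 ≈ 0.055
P(T2 | narrowband) = 0.0304/0.12108 ≈ 0.251
P(T3 | narrowband) = 0.04588/0.12108 ≈ 0.379
P(T1 | narrowband) = 0.0096/0.12108 ≈ 0.079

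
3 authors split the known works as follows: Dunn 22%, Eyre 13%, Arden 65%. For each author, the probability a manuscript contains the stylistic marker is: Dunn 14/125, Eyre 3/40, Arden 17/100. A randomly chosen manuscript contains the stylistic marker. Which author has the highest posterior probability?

Arden

Compute prior × likelihood for every hypothesis:
  Dunn: 0.22 × 0.112 = 0.02464
  Eyre: 0.13 × 0.075 = 0.00975
  Arden: 0.65 × 0.17 = 0.1105
Normalizing constant = 0.14489.
Largest term belongs to Arden, so Arden is most probable.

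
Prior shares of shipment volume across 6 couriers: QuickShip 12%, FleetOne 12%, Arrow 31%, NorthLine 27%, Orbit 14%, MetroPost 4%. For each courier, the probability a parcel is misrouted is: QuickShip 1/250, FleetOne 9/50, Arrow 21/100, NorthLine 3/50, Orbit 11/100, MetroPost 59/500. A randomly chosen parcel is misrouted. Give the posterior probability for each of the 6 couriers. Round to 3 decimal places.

Unnormalized posteriors (prior × likelihood):
  QuickShip: 0.12 × 0.004 = 0.00048
  FleetOne: 0.12 × 0.18 = 0.0216
  Arrow: 0.31 × 0.21 = 0.0651
  NorthLine: 0.27 × 0.06 = 0.0162
  Orbit: 0.14 × 0.11 = 0.0154
  MetroPost: 0.04 × 0.118 = 0.00472
Total = 0.1235.
P(QuickShip | misrouted) = 0.00048/0.1235 ≈ 0.004
P(FleetOne | misrouted) = 0.0216/0.1235 ≈ 0.175
P(Arrow | misrouted) = 0.0651/0.1235 ≈ 0.527
P(NorthLine | misrouted) = 0.0162/0.1235 ≈ 0.131
P(Orbit | misrouted) = 0.0154/0.1235 ≈ 0.125
P(MetroPost | misrouted) = 0.00472/0.1235 ≈ 0.038

QuickShip 0.004, FleetOne 0.175, Arrow 0.527, NorthLine 0.131, Orbit 0.125, MetroPost 0.038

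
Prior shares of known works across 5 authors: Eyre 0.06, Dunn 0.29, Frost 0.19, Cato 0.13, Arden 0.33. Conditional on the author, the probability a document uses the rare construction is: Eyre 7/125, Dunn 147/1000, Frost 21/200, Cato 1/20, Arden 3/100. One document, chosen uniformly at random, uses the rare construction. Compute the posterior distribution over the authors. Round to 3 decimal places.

Prior × likelihood for each hypothesis:
  Eyre: 0.06 × 0.056 = 0.00336
  Dunn: 0.29 × 0.147 = 0.04263
  Frost: 0.19 × 0.105 = 0.01995
  Cato: 0.13 × 0.05 = 0.0065
  Arden: 0.33 × 0.03 = 0.0099
Total = 0.08234.
P(Eyre | rare-form) = 0.00336/0.08234 ≈ 0.041
P(Dunn | rare-form) = 0.04263/0.08234 ≈ 0.518
P(Frost | rare-form) = 0.01995/0.08234 ≈ 0.242
P(Cato | rare-form) = 0.0065/0.08234 ≈ 0.079
P(Arden | rare-form) = 0.0099/0.08234 ≈ 0.120

Eyre 0.041, Dunn 0.518, Frost 0.242, Cato 0.079, Arden 0.120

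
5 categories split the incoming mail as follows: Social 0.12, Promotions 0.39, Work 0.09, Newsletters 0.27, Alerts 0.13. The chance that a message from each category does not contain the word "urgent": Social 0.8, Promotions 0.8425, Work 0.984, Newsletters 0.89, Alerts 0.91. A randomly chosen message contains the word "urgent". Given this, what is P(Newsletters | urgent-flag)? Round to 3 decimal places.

Taking complements, P(urgent-flag | each) = Social 0.2, Promotions 0.1575, Work 0.016, Newsletters 0.11, Alerts 0.09.
Unnormalized posteriors (prior × likelihood):
  Social: 0.12 × 0.2 = 0.024
  Promotions: 0.39 × 0.1575 = 0.061425
  Work: 0.09 × 0.016 = 0.00144
  Newsletters: 0.27 × 0.11 = 0.0297
  Alerts: 0.13 × 0.09 = 0.0117
Total = 0.128265.
P(Newsletters | evidence) = 0.0297 / 0.128265 ≈ 0.232.

0.232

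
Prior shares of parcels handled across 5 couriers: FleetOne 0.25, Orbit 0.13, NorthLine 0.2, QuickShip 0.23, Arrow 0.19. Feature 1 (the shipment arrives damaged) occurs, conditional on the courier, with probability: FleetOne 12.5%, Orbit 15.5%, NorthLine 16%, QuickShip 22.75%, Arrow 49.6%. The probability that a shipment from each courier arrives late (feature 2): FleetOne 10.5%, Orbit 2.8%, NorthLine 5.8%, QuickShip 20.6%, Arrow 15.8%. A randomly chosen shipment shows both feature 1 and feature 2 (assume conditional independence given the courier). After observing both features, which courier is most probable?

Unnormalized posteriors (prior × likelihood):
  FleetOne: 0.25 × 0.125 × 0.105 = 0.00328125
  Orbit: 0.13 × 0.155 × 0.028 = 0.0005642
  NorthLine: 0.2 × 0.16 × 0.058 = 0.001856
  QuickShip: 0.23 × 0.2275 × 0.206 = 0.01077895
  Arrow: 0.19 × 0.496 × 0.158 = 0.01488992
Normalizing constant = 0.03137032.
Largest term belongs to Arrow, so Arrow is most probable.

Arrow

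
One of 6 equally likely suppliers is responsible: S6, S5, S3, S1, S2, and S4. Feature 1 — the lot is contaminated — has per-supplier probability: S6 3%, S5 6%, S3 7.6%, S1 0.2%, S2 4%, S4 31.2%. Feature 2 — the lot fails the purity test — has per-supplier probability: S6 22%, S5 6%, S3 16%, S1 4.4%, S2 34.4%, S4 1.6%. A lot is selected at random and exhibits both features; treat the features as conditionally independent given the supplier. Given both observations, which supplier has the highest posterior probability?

S2

Since the prior is uniform, the posterior is proportional to the likelihood:
  S6: 0.03 × 0.22 = 0.0066
  S5: 0.06 × 0.06 = 0.0036
  S3: 0.076 × 0.16 = 0.01216
  S1: 0.002 × 0.044 = 0.000088
  S2: 0.04 × 0.344 = 0.01376
  S4: 0.312 × 0.016 = 0.004992
Total = 0.0412.
Largest term belongs to S2, so S2 is most probable.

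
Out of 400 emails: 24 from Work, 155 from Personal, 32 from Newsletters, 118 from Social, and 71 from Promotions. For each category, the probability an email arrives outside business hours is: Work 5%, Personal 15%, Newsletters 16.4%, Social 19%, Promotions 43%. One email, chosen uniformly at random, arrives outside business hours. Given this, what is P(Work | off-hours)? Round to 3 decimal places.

0.015

Compute prior × likelihood for every hypothesis:
  Work: 0.06 × 0.05 = 0.003
  Personal: 0.3875 × 0.15 = 0.058125
  Newsletters: 0.08 × 0.164 = 0.01312
  Social: 0.295 × 0.19 = 0.05605
  Promotions: 0.1775 × 0.43 = 0.076325
Total = 0.20662.
P(Work | evidence) = 0.003 / 0.20662 ≈ 0.015.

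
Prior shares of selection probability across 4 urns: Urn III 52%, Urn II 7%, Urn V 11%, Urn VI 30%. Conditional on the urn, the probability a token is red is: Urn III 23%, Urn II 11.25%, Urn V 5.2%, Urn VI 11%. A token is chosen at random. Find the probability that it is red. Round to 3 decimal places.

Unnormalized posteriors (prior × likelihood):
  Urn III: 0.52 × 0.23 = 0.1196
  Urn II: 0.07 × 0.1125 = 0.007875
  Urn V: 0.11 × 0.052 = 0.00572
  Urn VI: 0.3 × 0.11 = 0.033
P(red) = 0.1196 + 0.007875 + 0.00572 + 0.033 = 0.166195 → 0.166.

0.166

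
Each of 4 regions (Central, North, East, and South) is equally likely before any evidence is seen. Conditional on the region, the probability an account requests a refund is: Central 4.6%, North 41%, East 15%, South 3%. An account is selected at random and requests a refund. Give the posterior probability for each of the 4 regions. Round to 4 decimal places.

Central 0.0723, North 0.6447, East 0.2358, South 0.0472

With a uniform prior (1/4 each), posterior ∝ likelihood:
  Central: 0.046
  North: 0.41
  East: 0.15
  South: 0.03
Total = 0.636.
P(Central | refund) = 0.046/0.636 ≈ 0.0723
P(North | refund) = 0.41/0.636 ≈ 0.6447
P(East | refund) = 0.15/0.636 ≈ 0.2358
P(South | refund) = 0.03/0.636 ≈ 0.0472
(Check: 0.0723+0.6447+0.2358+0.0472 = 1.0000.)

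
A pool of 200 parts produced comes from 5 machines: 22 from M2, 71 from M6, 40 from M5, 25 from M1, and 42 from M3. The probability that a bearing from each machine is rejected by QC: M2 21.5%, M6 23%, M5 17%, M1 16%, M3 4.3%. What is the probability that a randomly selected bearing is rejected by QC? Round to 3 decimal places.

0.168

Unnormalized posteriors (prior × likelihood):
  M2: 0.11 × 0.215 = 0.02365
  M6: 0.355 × 0.23 = 0.08165
  M5: 0.2 × 0.17 = 0.034
  M1: 0.125 × 0.16 = 0.02
  M3: 0.21 × 0.043 = 0.00903
P(rejected) = 0.02365 + 0.08165 + 0.034 + 0.02 + 0.00903 = 0.16833 → 0.168.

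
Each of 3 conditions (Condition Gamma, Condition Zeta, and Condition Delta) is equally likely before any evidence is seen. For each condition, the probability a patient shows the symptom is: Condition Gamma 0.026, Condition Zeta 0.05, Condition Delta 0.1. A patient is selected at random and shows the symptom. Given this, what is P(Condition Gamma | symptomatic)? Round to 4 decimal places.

0.1477

Since the prior is uniform, the posterior is proportional to the likelihood:
  Condition Gamma: 0.026
  Condition Zeta: 0.05
  Condition Delta: 0.1
Total = 0.176.
P(Condition Gamma | evidence) = 0.026 / 0.176 ≈ 0.1477.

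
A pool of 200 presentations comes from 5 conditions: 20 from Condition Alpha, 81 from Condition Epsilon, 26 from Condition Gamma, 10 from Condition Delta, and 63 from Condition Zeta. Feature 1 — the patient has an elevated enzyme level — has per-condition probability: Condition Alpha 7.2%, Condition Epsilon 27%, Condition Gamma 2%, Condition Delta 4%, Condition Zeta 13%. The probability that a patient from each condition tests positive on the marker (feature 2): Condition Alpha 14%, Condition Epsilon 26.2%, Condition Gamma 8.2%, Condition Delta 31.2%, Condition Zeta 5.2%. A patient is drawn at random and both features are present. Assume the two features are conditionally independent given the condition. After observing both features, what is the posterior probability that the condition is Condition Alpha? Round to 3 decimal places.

Compute prior × likelihood for every hypothesis:
  Condition Alpha: 0.1 × 0.072 × 0.14 = 0.001008
  Condition Epsilon: 0.405 × 0.27 × 0.262 = 0.0286497
  Condition Gamma: 0.13 × 0.02 × 0.082 = 0.0002132
  Condition Delta: 0.05 × 0.04 × 0.312 = 0.000624
  Condition Zeta: 0.315 × 0.13 × 0.052 = 0.0021294
Total = 0.0326243.
P(Condition Alpha | evidence) = 0.001008 / 0.0326243 ≈ 0.031.

0.031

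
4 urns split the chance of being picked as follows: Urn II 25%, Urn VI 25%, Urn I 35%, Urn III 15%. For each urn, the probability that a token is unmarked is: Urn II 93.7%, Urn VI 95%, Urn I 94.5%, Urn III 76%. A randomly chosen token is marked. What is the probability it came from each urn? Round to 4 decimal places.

Taking complements, P(marked | each) = Urn II 0.063, Urn VI 0.05, Urn I 0.055, Urn III 0.24.
Unnormalized posteriors (prior × likelihood):
  Urn II: 0.25 × 0.063 = 0.01575
  Urn VI: 0.25 × 0.05 = 0.0125
  Urn I: 0.35 × 0.055 = 0.01925
  Urn III: 0.15 × 0.24 = 0.036
Total = 0.0835.
P(Urn II | marked) = 0.01575/0.0835 ≈ 0.1886
P(Urn VI | marked) = 0.0125/0.0835 ≈ 0.1497
P(Urn I | marked) = 0.01925/0.0835 ≈ 0.2305
P(Urn III | marked) = 0.036/0.0835 ≈ 0.4311

Urn II 0.1886, Urn VI 0.1497, Urn I 0.2305, Urn III 0.4311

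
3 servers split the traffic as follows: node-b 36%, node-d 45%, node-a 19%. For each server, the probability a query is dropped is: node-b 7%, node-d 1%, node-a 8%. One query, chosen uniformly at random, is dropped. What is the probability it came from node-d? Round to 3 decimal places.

0.100

Compute prior × likelihood for every hypothesis:
  node-b: 0.36 × 0.07 = 0.0252
  node-d: 0.45 × 0.01 = 0.0045
  node-a: 0.19 × 0.08 = 0.0152
Sum = 0.0449.
P(node-d | evidence) = 0.0045 / 0.0449 ≈ 0.100.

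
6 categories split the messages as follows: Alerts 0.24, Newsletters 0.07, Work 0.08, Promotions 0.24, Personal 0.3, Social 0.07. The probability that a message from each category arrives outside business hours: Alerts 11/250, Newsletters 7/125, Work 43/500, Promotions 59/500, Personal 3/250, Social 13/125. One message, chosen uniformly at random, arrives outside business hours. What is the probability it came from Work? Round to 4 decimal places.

0.1136

Prior × likelihood for each hypothesis:
  Alerts: 0.24 × 0.044 = 0.01056
  Newsletters: 0.07 × 0.056 = 0.00392
  Work: 0.08 × 0.086 = 0.00688
  Promotions: 0.24 × 0.118 = 0.02832
  Personal: 0.3 × 0.012 = 0.0036
  Social: 0.07 × 0.104 = 0.00728
Sum = 0.06056.
P(Work | evidence) = 0.00688 / 0.06056 ≈ 0.1136.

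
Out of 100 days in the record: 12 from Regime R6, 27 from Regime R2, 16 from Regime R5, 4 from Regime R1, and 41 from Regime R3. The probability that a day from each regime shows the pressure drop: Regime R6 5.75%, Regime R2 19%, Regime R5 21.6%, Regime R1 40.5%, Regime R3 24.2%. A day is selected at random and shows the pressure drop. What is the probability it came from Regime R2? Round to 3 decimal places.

Prior × likelihood for each hypothesis:
  Regime R6: 0.12 × 0.0575 = 0.0069
  Regime R2: 0.27 × 0.19 = 0.0513
  Regime R5: 0.16 × 0.216 = 0.03456
  Regime R1: 0.04 × 0.405 = 0.0162
  Regime R3: 0.41 × 0.242 = 0.09922
Total = 0.20818.
P(Regime R2 | evidence) = 0.0513 / 0.20818 ≈ 0.246.

0.246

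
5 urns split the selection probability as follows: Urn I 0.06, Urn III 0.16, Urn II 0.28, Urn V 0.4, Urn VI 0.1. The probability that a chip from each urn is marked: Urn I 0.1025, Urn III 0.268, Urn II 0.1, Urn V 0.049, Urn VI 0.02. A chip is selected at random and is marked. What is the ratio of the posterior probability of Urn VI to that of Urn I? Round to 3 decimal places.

Compute prior × likelihood for every hypothesis:
  Urn I: 0.06 × 0.1025 = 0.00615
  Urn III: 0.16 × 0.268 = 0.04288
  Urn II: 0.28 × 0.1 = 0.028
  Urn V: 0.4 × 0.049 = 0.0196
  Urn VI: 0.1 × 0.02 = 0.002
Normalizing constant = 0.09863.
The ratio is 0.002 / 0.00615 (the normalizer cancels) = 0.325.

0.325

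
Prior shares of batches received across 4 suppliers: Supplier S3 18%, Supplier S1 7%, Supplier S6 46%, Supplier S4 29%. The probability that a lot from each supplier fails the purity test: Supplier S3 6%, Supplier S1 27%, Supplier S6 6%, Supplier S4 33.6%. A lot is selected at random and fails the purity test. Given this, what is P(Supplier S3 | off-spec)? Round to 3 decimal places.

Compute prior × likelihood for every hypothesis:
  Supplier S3: 0.18 × 0.06 = 0.0108
  Supplier S1: 0.07 × 0.27 = 0.0189
  Supplier S6: 0.46 × 0.06 = 0.0276
  Supplier S4: 0.29 × 0.336 = 0.09744
Sum = 0.15474.
P(Supplier S3 | evidence) = 0.0108 / 0.15474 ≈ 0.070.

0.070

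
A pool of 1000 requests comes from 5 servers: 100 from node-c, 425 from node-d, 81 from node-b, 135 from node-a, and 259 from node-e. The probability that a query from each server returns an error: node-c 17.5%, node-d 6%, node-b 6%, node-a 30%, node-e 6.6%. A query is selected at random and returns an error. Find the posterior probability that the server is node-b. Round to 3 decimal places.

0.046

By Bayes' rule, posterior ∝ prior × likelihood:
  node-c: 0.1 × 0.175 = 0.0175
  node-d: 0.425 × 0.06 = 0.0255
  node-b: 0.081 × 0.06 = 0.00486
  node-a: 0.135 × 0.3 = 0.0405
  node-e: 0.259 × 0.066 = 0.017094
Normalizing constant = 0.105454.
P(node-b | evidence) = 0.00486 / 0.105454 ≈ 0.046.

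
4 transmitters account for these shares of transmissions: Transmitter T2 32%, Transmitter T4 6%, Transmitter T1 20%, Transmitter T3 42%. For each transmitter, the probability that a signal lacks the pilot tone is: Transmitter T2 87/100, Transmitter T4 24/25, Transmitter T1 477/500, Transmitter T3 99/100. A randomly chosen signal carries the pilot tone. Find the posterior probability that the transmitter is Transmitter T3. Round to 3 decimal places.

0.073

Taking complements, P(pilot | each) = Transmitter T2 0.13, Transmitter T4 0.04, Transmitter T1 0.046, Transmitter T3 0.01.
Compute prior × likelihood for every hypothesis:
  Transmitter T2: 0.32 × 0.13 = 0.0416
  Transmitter T4: 0.06 × 0.04 = 0.0024
  Transmitter T1: 0.2 × 0.046 = 0.0092
  Transmitter T3: 0.42 × 0.01 = 0.0042
Total = 0.0574.
P(Transmitter T3 | evidence) = 0.0042 / 0.0574 ≈ 0.073.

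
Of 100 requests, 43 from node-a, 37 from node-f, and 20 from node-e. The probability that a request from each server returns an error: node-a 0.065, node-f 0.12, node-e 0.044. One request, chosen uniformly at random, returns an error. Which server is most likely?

By Bayes' rule, posterior ∝ prior × likelihood:
  node-a: 0.43 × 0.065 = 0.02795
  node-f: 0.37 × 0.12 = 0.0444
  node-e: 0.2 × 0.044 = 0.0088
Total = 0.08115.
Largest term belongs to node-f, so node-f is most probable.

node-f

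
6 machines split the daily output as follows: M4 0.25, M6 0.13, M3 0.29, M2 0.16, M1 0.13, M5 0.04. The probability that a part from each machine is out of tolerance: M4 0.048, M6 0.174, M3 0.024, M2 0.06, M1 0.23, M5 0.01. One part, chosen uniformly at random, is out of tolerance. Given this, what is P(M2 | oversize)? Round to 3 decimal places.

Compute prior × likelihood for every hypothesis:
  M4: 0.25 × 0.048 = 0.012
  M6: 0.13 × 0.174 = 0.02262
  M3: 0.29 × 0.024 = 0.00696
  M2: 0.16 × 0.06 = 0.0096
  M1: 0.13 × 0.23 = 0.0299
  M5: 0.04 × 0.01 = 0.0004
Sum = 0.08148.
P(M2 | evidence) = 0.0096 / 0.08148 ≈ 0.118.

0.118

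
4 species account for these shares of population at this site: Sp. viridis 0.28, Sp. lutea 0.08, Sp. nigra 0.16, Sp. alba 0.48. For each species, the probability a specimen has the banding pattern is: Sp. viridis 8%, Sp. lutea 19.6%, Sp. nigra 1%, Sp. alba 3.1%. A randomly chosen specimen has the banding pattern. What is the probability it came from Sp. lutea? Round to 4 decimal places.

0.2874

Prior × likelihood for each hypothesis:
  Sp. viridis: 0.28 × 0.08 = 0.0224
  Sp. lutea: 0.08 × 0.196 = 0.01568
  Sp. nigra: 0.16 × 0.01 = 0.0016
  Sp. alba: 0.48 × 0.031 = 0.01488
Sum = 0.05456.
P(Sp. lutea | evidence) = 0.01568 / 0.05456 ≈ 0.2874.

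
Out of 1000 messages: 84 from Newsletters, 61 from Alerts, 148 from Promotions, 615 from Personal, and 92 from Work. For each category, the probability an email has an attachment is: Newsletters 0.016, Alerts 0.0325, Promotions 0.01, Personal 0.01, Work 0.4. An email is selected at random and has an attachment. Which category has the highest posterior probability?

By Bayes' rule, posterior ∝ prior × likelihood:
  Newsletters: 0.084 × 0.016 = 0.001344
  Alerts: 0.061 × 0.0325 = 0.0019825
  Promotions: 0.148 × 0.01 = 0.00148
  Personal: 0.615 × 0.01 = 0.00615
  Work: 0.092 × 0.4 = 0.0368
Normalizing constant = 0.0477565.
Largest term belongs to Work, so Work is most probable.

Work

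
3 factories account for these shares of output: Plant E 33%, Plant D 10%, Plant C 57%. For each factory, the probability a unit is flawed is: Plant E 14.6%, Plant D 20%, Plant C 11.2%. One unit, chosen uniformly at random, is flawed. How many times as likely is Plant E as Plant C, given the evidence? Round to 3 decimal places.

Unnormalized posteriors (prior × likelihood):
  Plant E: 0.33 × 0.146 = 0.04818
  Plant D: 0.1 × 0.2 = 0.02
  Plant C: 0.57 × 0.112 = 0.06384
Total = 0.13202.
The ratio is 0.04818 / 0.06384 (the normalizer cancels) = 0.755.

0.755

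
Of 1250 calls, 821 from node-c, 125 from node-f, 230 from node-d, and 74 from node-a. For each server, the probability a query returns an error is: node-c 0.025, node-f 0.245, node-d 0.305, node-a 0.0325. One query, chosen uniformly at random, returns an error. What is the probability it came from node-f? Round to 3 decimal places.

0.248

Unnormalized posteriors (prior × likelihood):
  node-c: 0.6568 × 0.025 = 0.01642
  node-f: 0.1 × 0.245 = 0.0245
  node-d: 0.184 × 0.305 = 0.05612
  node-a: 0.0592 × 0.0325 = 0.001924
Total = 0.098964.
P(node-f | evidence) = 0.0245 / 0.098964 ≈ 0.248.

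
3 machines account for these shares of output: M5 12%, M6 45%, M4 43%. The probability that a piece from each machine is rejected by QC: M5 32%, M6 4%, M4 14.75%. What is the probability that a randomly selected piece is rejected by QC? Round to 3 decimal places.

0.120

By Bayes' rule, posterior ∝ prior × likelihood:
  M5: 0.12 × 0.32 = 0.0384
  M6: 0.45 × 0.04 = 0.018
  M4: 0.43 × 0.1475 = 0.063425
P(rejected) = 0.0384 + 0.018 + 0.063425 = 0.119825 → 0.120.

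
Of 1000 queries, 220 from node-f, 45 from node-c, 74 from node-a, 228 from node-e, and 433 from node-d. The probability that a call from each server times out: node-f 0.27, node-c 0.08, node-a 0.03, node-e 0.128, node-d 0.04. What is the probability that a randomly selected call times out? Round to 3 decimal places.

0.112

Prior × likelihood for each hypothesis:
  node-f: 0.22 × 0.27 = 0.0594
  node-c: 0.045 × 0.08 = 0.0036
  node-a: 0.074 × 0.03 = 0.00222
  node-e: 0.228 × 0.128 = 0.029184
  node-d: 0.433 × 0.04 = 0.01732
P(timeout) = 0.0594 + 0.0036 + 0.00222 + 0.029184 + 0.01732 = 0.111724 → 0.112.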